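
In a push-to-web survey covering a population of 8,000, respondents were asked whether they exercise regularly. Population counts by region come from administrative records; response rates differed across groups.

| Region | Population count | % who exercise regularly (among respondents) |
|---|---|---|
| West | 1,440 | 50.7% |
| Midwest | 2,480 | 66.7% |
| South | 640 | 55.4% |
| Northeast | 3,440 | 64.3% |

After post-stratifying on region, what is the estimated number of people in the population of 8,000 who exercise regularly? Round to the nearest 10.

Apply each group's respondent rate to its population count:
  West: 1,440 × 50.7% = 730.08
  Midwest: 2,480 × 66.7% = 1654.16
  South: 640 × 55.4% = 354.56
  Northeast: 3,440 × 64.3% = 2211.92
Estimated total = 4950.72 → 4,950.

4,950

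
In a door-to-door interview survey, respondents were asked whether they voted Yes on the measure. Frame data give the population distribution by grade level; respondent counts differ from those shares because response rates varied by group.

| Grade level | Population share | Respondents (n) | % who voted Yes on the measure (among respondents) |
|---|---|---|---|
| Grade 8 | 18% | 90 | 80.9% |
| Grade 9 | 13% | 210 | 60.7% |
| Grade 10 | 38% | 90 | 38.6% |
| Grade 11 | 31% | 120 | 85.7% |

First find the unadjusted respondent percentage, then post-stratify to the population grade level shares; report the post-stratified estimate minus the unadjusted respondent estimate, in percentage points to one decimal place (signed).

Without adjustment, the pooled respondent share is:
  (90/510)×80.9 + (210/510)×60.7 + (90/510)×38.6 + (120/510)×85.7 = 66.2471%
Reweighting by population grade level shares:
  0.18×80.9 + 0.13×60.7 + 0.38×38.6 + 0.31×85.7 = 63.688%
Difference = 63.688 − 66.2471 = -2.5591 pp.

-2.6 percentage points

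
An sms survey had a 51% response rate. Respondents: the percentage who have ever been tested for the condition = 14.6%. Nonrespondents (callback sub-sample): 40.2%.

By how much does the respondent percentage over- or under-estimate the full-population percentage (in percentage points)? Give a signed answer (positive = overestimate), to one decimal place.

Nonresponse fraction = 1 − 0.51 = 0.49.
Bias = (nonresponse fraction) × (respondent percentage − nonrespondent percentage)
     = 0.49 × (14.6 − 40.2) = 0.49 × -25.6 = -12.544.

-12.5 percentage points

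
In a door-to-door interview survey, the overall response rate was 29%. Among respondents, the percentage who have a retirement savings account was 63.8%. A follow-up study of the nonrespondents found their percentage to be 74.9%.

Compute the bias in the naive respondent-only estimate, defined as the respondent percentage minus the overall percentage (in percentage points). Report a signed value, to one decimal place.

-7.9 percentage points

Nonresponse fraction = 1 − 0.29 = 0.71.
Bias = (nonresponse fraction) × (respondent percentage − nonrespondent percentage)
     = 0.71 × (63.8 − 74.9) = 0.71 × -11.1 = -7.881.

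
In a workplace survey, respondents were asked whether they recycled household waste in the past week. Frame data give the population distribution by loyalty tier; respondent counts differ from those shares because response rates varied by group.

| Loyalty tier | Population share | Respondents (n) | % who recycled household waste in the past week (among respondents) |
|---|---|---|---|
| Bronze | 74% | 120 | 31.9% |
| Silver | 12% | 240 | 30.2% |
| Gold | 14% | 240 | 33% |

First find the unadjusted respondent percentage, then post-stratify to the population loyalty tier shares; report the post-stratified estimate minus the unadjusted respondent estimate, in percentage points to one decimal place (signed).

+0.2 percentage points

Unadjusted (pooled respondent) estimate weights by respondent counts:
  (120/600)×31.9 + (240/600)×30.2 + (240/600)×33 = 31.66%
Reweighting by population loyalty tier shares:
  0.74×31.9 + 0.12×30.2 + 0.14×33 = 31.85%
Difference = 31.85 − 31.66 = 0.19 pp.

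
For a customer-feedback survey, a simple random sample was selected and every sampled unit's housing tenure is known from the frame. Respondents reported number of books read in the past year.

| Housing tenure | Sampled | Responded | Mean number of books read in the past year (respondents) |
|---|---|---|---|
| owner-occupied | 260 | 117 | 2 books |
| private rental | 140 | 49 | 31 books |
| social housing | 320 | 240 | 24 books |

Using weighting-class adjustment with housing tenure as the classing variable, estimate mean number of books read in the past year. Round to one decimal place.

17.4

Response rates by class: owner-occupied 117/260 = 45%, private rental 49/140 = 35%, social housing 240/320 = 75%.
Inverse-response-rate weighting restores each class to its sampled count, so class totals weight by n_sampled:
  owner-occupied: 260 × 2 = 520
  private rental: 140 × 31 = 4340
  social housing: 320 × 24 = 7680
Adjusted estimate = 12,540 / 720 = 17.4167 → 17.4.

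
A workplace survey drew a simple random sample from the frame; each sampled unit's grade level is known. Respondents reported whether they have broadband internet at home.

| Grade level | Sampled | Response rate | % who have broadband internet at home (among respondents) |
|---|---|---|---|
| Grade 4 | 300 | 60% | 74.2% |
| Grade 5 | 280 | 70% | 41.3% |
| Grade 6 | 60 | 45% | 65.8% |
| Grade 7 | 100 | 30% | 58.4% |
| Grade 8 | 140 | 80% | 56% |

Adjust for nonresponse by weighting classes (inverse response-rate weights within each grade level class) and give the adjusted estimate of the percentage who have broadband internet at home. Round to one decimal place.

Weighting each respondent by the inverse class response rate inflates each class back to its sampled size, so the class weight is n_sampled:
  Grade 4: 300 × 74.2 = 22,260
  Grade 5: 280 × 41.3 = 11,564
  Grade 6: 60 × 65.8 = 3948
  Grade 7: 100 × 58.4 = 5840
  Grade 8: 140 × 56 = 7840
Adjusted estimate = 51,452 / 880 = 58.4682 → 58.5%.

58.5%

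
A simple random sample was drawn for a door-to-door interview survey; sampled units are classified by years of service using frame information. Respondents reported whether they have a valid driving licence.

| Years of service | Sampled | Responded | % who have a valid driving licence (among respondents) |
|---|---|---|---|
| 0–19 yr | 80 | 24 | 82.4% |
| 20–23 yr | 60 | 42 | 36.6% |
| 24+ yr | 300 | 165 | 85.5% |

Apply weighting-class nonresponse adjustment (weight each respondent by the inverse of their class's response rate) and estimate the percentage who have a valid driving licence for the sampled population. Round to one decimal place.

Response rates by class: 0–19 yr 24/80 = 30%, 20–23 yr 42/60 = 70%, 24+ yr 165/300 = 55%.
Each respondent's weight = sampled/responded in their class; summing within a class gives n_sampled, so:
  0–19 yr: 80 × 82.4 = 6592
  20–23 yr: 60 × 36.6 = 2196
  24+ yr: 300 × 85.5 = 25,650
Adjusted estimate = 34,438 / 440 = 78.2682 → 78.3%.

78.3%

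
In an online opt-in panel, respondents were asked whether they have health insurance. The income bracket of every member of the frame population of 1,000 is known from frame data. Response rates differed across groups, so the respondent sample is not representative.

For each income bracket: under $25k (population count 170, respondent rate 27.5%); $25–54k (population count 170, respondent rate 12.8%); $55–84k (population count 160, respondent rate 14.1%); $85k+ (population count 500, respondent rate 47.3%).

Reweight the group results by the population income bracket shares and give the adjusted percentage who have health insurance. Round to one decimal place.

Each cell contributes population-share × respondent value:
  under $25k: (170/1,000) × 27.5 = 4.675
  $25–54k: (170/1,000) × 12.8 = 2.176
  $55–84k: (160/1,000) × 14.1 = 2.256
  $85k+: (500/1,000) × 47.3 = 23.65
Post-stratified estimate = 32.757 → 32.8%.

32.8%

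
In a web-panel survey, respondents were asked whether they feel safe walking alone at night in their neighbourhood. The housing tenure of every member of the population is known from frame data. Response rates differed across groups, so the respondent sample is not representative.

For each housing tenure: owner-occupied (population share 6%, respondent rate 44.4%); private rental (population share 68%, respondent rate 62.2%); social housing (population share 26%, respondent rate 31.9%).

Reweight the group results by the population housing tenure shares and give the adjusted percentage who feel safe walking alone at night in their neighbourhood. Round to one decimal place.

Weight each group's respondent value by its population share:
  owner-occupied: 0.06 × 44.4 = 2.664
  private rental: 0.68 × 62.2 = 42.296
  social housing: 0.26 × 31.9 = 8.294
Post-stratified estimate = 53.254 → 53.3%.

53.3%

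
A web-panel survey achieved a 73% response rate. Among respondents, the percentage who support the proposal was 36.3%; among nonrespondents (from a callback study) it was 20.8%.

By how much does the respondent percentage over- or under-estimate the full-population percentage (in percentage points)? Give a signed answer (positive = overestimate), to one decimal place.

+4.2 percentage points

Nonresponse fraction = 1 − 0.73 = 0.27.
Bias = (nonresponse fraction) × (respondent percentage − nonrespondent percentage)
     = 0.27 × (36.3 − 20.8) = 0.27 × 15.5 = 4.185.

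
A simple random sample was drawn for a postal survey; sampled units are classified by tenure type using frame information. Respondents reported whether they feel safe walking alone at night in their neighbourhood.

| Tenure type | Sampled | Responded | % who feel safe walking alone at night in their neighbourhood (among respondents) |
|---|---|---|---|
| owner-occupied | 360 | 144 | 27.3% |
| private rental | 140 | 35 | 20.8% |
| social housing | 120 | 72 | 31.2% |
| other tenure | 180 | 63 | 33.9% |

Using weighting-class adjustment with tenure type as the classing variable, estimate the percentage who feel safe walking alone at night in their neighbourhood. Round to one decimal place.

28.2%

Class response rates: owner-occupied 144/360 = 40%, private rental 35/140 = 25%, social housing 72/120 = 60%, other tenure 63/180 = 35%.
With weight = n_sampled/n_responded per class, the weighted class total is n_sampled:
  owner-occupied: 360 × 27.3 = 9828
  private rental: 140 × 20.8 = 2912
  social housing: 120 × 31.2 = 3744
  other tenure: 180 × 33.9 = 6102
Adjusted estimate = 22,586 / 800 = 28.2325 → 28.2%.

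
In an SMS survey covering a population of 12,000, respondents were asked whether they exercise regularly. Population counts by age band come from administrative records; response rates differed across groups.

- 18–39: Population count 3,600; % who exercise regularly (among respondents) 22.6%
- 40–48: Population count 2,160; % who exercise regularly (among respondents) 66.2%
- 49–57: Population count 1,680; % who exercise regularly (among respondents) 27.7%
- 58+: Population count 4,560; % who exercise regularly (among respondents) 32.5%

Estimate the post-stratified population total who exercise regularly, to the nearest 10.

Estimated count per cell = population count × respondent percentage:
  18–39: 3,600 × 22.6% = 813.6
  40–48: 2,160 × 66.2% = 1429.92
  49–57: 1,680 × 27.7% = 465.36
  58+: 4,560 × 32.5% = 1482
Estimated total = 4190.88 → 4,190.

4,190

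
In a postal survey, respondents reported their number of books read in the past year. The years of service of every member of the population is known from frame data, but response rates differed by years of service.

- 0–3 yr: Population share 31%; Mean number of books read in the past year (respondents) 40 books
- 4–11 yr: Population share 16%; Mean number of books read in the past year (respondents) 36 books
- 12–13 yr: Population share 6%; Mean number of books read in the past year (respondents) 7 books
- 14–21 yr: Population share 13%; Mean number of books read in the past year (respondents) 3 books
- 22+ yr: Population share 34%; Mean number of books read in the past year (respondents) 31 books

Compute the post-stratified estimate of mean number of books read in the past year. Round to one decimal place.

Reweight to the known years of service distribution:
  0–3 yr: 0.31 × 40 = 12.4
  4–11 yr: 0.16 × 36 = 5.76
  12–13 yr: 0.06 × 7 = 0.42
  14–21 yr: 0.13 × 3 = 0.39
  22+ yr: 0.34 × 31 = 10.54
Post-stratified estimate = 29.51 → 29.5.

29.5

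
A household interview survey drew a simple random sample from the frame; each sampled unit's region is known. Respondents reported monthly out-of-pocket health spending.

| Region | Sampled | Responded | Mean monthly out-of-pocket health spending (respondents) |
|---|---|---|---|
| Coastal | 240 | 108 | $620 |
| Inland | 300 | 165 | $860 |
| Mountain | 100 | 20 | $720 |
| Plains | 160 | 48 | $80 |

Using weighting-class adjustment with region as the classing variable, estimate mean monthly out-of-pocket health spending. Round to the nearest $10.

$610

Response rates by class: Coastal 108/240 = 45%, Inland 165/300 = 55%, Mountain 20/100 = 20%, Plains 48/160 = 30%.
Weighting each respondent by the inverse class response rate inflates each class back to its sampled size, so the class weight is n_sampled:
  Coastal: 240 × 620 = 148,800
  Inland: 300 × 860 = 258,000
  Mountain: 100 × 720 = 72,000
  Plains: 160 × 80 = 12,800
Adjusted estimate = 491,600 / 800 = 614.5 → $610.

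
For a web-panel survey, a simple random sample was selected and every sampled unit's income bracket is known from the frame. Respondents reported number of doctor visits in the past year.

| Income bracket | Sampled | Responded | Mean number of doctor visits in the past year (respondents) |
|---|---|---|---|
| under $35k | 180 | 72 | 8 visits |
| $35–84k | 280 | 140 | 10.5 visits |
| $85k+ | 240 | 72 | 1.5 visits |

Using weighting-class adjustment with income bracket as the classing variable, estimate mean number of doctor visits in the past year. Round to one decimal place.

6.8

Class response rates: under $35k 72/180 = 40%, $35–84k 140/280 = 50%, $85k+ 72/240 = 30%.
Inverse-response-rate weighting restores each class to its sampled count, so class totals weight by n_sampled:
  under $35k: 180 × 8 = 1440
  $35–84k: 280 × 10.5 = 2940
  $85k+: 240 × 1.5 = 360
Adjusted estimate = 4740 / 700 = 6.77143 → 6.8.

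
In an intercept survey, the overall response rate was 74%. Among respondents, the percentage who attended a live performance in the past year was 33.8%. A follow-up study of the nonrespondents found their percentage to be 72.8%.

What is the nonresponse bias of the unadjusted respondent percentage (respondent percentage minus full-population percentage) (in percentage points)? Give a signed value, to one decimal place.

Nonresponse fraction = 1 − 0.74 = 0.26.
Bias = (nonresponse fraction) × (respondent percentage − nonrespondent percentage)
     = 0.26 × (33.8 − 72.8) = 0.26 × -39 = -10.14.

-10.1 percentage points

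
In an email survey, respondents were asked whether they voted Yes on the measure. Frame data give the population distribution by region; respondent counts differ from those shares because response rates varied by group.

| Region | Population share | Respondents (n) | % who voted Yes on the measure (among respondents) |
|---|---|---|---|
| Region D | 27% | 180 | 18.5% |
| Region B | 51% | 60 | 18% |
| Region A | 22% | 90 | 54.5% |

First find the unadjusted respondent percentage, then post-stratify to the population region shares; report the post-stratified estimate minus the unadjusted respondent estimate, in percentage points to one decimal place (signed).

-2.1 percentage points

Without adjustment, the pooled respondent share is:
  (180/330)×18.5 + (60/330)×18 + (90/330)×54.5 = 28.2273%
Post-stratified estimate weights by population shares:
  0.27×18.5 + 0.51×18 + 0.22×54.5 = 26.165%
Difference = 26.165 − 28.2273 = -2.0623 pp.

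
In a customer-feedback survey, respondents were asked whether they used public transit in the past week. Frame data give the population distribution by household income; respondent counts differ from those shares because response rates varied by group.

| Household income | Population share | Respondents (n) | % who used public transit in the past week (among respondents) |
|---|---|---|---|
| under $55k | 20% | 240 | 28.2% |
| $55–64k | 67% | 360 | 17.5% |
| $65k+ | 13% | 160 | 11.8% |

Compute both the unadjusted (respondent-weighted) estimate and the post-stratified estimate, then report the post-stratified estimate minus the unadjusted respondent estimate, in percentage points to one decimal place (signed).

Naive respondent-only estimate (weights = respondent counts):
  (240/760)×28.2 + (360/760)×17.5 + (160/760)×11.8 = 19.6789%
Reweighting by population household income shares:
  0.2×28.2 + 0.67×17.5 + 0.13×11.8 = 18.899%
Difference = 18.899 − 19.6789 = -0.7799 pp.

-0.8 percentage points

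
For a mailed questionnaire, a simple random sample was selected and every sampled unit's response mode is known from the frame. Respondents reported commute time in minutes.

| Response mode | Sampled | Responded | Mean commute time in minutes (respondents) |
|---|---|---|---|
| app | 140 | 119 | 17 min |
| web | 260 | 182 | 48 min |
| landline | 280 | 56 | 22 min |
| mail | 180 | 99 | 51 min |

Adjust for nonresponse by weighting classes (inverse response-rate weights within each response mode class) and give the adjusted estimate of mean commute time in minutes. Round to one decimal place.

35.1

Class response rates: app 119/140 = 85%, web 182/260 = 70%, landline 56/280 = 20%, mail 99/180 = 55%.
Each respondent's weight = sampled/responded in their class; summing within a class gives n_sampled, so:
  app: 140 × 17 = 2380
  web: 260 × 48 = 12,480
  landline: 280 × 22 = 6160
  mail: 180 × 51 = 9180
Adjusted estimate = 30,200 / 860 = 35.1163 → 35.1.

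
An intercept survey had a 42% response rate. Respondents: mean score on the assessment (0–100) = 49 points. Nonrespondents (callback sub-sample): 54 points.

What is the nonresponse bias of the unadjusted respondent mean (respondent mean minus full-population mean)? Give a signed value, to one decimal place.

Nonresponse fraction = 1 − 0.42 = 0.58.
Bias = (nonresponse fraction) × (respondent mean − nonrespondent mean)
     = 0.58 × (49 − 54) = 0.58 × -5 = -2.9.

-2.9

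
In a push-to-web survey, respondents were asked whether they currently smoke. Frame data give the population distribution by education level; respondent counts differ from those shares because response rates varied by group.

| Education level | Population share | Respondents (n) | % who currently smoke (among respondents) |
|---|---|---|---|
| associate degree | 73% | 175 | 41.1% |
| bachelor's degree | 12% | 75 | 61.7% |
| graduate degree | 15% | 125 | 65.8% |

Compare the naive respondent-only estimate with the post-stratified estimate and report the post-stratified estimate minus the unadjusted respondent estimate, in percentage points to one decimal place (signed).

-6.2 percentage points

Naive respondent-only estimate (weights = respondent counts):
  (175/375)×41.1 + (75/375)×61.7 + (125/375)×65.8 = 53.4533%
Post-stratifying to population shares instead:
  0.73×41.1 + 0.12×61.7 + 0.15×65.8 = 47.277%
Difference = 47.277 − 53.4533 = -6.1763 pp.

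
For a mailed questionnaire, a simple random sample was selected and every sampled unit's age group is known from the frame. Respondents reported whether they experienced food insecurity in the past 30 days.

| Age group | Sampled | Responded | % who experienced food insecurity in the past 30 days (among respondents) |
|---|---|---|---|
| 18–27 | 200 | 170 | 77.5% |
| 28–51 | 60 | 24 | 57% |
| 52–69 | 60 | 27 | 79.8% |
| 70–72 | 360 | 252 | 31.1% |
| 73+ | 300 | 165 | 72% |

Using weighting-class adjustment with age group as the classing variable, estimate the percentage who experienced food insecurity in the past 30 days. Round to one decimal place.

Class response rates: 18–27 170/200 = 85%, 28–51 24/60 = 40%, 52–69 27/60 = 45%, 70–72 252/360 = 70%, 73+ 165/300 = 55%.
Inverse-response-rate weighting restores each class to its sampled count, so class totals weight by n_sampled:
  18–27: 200 × 77.5 = 15,500
  28–51: 60 × 57 = 3420
  52–69: 60 × 79.8 = 4788
  70–72: 360 × 31.1 = 11,196
  73+: 300 × 72 = 21,600
Adjusted estimate = 56,504 / 980 = 57.6571 → 57.7%.

57.7%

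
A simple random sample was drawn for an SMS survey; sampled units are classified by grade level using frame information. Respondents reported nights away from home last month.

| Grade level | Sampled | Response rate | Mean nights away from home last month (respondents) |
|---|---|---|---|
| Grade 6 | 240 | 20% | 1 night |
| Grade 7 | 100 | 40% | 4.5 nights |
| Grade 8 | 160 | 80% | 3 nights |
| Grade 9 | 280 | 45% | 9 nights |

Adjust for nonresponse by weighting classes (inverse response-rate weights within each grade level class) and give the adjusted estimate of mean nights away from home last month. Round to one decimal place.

4.7

With weight = n_sampled/n_responded per class, the weighted class total is n_sampled:
  Grade 6: 240 × 1 = 240
  Grade 7: 100 × 4.5 = 450
  Grade 8: 160 × 3 = 480
  Grade 9: 280 × 9 = 2520
Adjusted estimate = 3690 / 780 = 4.73077 → 4.7.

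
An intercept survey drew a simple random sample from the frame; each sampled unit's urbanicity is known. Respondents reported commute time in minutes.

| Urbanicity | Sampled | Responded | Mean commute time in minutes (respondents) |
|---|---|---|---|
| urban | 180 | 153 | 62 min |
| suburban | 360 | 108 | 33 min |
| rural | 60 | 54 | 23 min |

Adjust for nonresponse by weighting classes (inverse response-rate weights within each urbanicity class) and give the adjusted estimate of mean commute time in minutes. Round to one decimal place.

40.7

Class response rates: urban 153/180 = 85%, suburban 108/360 = 30%, rural 54/60 = 90%.
Weighting each respondent by the inverse class response rate inflates each class back to its sampled size, so the class weight is n_sampled:
  urban: 180 × 62 = 11,160
  suburban: 360 × 33 = 11,880
  rural: 60 × 23 = 1380
Adjusted estimate = 24,420 / 600 = 40.7 → 40.7.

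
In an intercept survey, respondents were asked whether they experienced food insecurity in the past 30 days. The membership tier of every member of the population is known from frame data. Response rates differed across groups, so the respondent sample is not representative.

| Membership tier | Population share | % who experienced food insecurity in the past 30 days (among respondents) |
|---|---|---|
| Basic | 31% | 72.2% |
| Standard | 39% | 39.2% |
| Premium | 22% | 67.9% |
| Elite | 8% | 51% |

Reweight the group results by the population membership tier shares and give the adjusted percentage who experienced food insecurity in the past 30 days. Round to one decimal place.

56.7%

Weight each group's respondent value by its population share:
  Basic: 0.31 × 72.2 = 22.382
  Standard: 0.39 × 39.2 = 15.288
  Premium: 0.22 × 67.9 = 14.938
  Elite: 0.08 × 51 = 4.08
Post-stratified estimate = 56.688 → 56.7%.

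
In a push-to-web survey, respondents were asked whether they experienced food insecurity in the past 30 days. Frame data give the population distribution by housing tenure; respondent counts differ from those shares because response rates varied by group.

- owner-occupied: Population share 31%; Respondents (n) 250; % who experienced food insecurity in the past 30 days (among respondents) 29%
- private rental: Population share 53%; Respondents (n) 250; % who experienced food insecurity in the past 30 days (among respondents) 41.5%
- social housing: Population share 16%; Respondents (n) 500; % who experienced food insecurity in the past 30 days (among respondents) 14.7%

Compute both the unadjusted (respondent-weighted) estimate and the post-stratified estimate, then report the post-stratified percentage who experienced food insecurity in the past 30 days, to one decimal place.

Unadjusted (pooled respondent) estimate weights by respondent counts:
  (250/1000)×29 + (250/1000)×41.5 + (500/1000)×14.7 = 24.975%
Post-stratifying to population shares instead:
  0.31×29 + 0.53×41.5 + 0.16×14.7 = 33.337%

33.3%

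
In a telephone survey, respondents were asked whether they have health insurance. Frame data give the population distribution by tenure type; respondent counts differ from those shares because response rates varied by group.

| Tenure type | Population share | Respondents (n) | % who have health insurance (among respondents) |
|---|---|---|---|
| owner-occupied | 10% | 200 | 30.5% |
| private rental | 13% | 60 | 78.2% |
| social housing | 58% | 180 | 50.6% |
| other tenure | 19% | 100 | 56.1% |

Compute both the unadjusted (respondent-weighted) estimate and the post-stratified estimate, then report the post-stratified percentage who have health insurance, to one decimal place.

53.2%

Without adjustment, the pooled respondent share is:
  (200/540)×30.5 + (60/540)×78.2 + (180/540)×50.6 + (100/540)×56.1 = 47.2407%
Reweighting by population tenure type shares:
  0.1×30.5 + 0.13×78.2 + 0.58×50.6 + 0.19×56.1 = 53.223%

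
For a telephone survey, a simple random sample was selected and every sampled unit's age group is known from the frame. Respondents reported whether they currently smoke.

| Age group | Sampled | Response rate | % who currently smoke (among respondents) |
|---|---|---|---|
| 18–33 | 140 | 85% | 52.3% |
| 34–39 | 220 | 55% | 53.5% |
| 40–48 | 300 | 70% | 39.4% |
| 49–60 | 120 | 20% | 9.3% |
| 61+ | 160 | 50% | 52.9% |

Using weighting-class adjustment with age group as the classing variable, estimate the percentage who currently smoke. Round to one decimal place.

43.1%

Weighting each respondent by the inverse class response rate inflates each class back to its sampled size, so the class weight is n_sampled:
  18–33: 140 × 52.3 = 7322
  34–39: 220 × 53.5 = 11,770
  40–48: 300 × 39.4 = 11,820
  49–60: 120 × 9.3 = 1116
  61+: 160 × 52.9 = 8464
Adjusted estimate = 40,492 / 940 = 43.0766 → 43.1%.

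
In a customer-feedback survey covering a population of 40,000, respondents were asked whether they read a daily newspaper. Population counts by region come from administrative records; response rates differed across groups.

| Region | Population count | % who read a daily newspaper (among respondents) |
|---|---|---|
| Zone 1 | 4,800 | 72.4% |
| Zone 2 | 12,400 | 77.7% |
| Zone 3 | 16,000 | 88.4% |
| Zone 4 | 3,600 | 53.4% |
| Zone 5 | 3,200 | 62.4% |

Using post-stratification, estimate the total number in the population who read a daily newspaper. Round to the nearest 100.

31,200

Apply each group's respondent rate to its population count:
  Zone 1: 4,800 × 72.4% = 3475.2
  Zone 2: 12,400 × 77.7% = 9634.8
  Zone 3: 16,000 × 88.4% = 14,144
  Zone 4: 3,600 × 53.4% = 1922.4
  Zone 5: 3,200 × 62.4% = 1996.8
Estimated total = 31173.2 → 31,200.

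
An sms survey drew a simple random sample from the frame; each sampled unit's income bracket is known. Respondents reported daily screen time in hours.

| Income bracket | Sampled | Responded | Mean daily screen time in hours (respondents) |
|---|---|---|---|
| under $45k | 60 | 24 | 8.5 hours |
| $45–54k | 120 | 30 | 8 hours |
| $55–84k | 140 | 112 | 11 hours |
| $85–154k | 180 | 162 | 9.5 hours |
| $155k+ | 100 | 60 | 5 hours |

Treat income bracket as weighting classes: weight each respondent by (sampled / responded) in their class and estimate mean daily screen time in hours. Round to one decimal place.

Response rates by class: under $45k 24/60 = 40%, $45–54k 30/120 = 25%, $55–84k 112/140 = 80%, $85–154k 162/180 = 90%, $155k+ 60/100 = 60%.
With weight = n_sampled/n_responded per class, the weighted class total is n_sampled:
  under $45k: 60 × 8.5 = 510
  $45–54k: 120 × 8 = 960
  $55–84k: 140 × 11 = 1540
  $85–154k: 180 × 9.5 = 1710
  $155k+: 100 × 5 = 500
Adjusted estimate = 5220 / 600 = 8.7 → 8.7.

8.7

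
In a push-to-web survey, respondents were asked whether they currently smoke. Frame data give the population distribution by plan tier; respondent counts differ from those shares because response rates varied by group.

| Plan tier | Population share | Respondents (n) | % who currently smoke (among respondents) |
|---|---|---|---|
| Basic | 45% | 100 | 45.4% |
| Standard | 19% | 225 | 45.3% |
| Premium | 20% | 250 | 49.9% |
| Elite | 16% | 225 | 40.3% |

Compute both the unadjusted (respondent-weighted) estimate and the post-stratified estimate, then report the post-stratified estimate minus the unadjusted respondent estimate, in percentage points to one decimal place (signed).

+0.1 percentage points

Unadjusted (pooled respondent) estimate weights by respondent counts:
  (100/800)×45.4 + (225/800)×45.3 + (250/800)×49.9 + (225/800)×40.3 = 45.3438%
Post-stratifying to population shares instead:
  0.45×45.4 + 0.19×45.3 + 0.2×49.9 + 0.16×40.3 = 45.465%
Difference = 45.465 − 45.3438 = 0.1212 pp.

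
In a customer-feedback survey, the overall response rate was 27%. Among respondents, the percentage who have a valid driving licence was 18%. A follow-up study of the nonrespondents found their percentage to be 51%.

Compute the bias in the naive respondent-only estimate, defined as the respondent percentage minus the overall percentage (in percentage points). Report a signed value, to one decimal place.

Nonresponse fraction = 1 − 0.27 = 0.73.
Bias = (nonresponse fraction) × (respondent percentage − nonrespondent percentage)
     = 0.73 × (18 − 51) = 0.73 × -33 = -24.09.

-24.1 percentage points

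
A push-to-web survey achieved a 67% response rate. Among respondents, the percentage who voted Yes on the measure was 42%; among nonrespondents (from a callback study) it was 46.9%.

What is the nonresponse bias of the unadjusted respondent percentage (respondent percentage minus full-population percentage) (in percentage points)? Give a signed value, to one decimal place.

Nonresponse fraction = 1 − 0.67 = 0.33.
Bias = (nonresponse fraction) × (respondent percentage − nonrespondent percentage)
     = 0.33 × (42 − 46.9) = 0.33 × -4.9 = -1.617.

-1.6 percentage points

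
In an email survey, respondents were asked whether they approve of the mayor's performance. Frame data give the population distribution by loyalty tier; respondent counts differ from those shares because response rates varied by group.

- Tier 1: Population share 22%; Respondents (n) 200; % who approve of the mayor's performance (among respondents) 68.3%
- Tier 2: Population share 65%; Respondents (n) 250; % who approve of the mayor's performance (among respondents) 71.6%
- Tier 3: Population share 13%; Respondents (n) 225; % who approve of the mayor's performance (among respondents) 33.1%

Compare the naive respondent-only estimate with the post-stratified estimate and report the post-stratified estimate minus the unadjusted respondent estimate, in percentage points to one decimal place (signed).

+8.1 percentage points

Without adjustment, the pooled respondent share is:
  (200/675)×68.3 + (250/675)×71.6 + (225/675)×33.1 = 57.7889%
Reweighting by population loyalty tier shares:
  0.22×68.3 + 0.65×71.6 + 0.13×33.1 = 65.869%
Difference = 65.869 − 57.7889 = 8.0801 pp.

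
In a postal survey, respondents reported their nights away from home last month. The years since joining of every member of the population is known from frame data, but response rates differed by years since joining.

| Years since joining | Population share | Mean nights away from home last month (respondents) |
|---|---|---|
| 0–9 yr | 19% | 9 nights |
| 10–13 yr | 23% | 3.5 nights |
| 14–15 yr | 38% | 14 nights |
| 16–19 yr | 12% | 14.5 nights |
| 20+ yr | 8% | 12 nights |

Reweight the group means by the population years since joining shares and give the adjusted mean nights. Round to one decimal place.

Reweight to the known years since joining distribution:
  0–9 yr: 0.19 × 9 = 1.71
  10–13 yr: 0.23 × 3.5 = 0.805
  14–15 yr: 0.38 × 14 = 5.32
  16–19 yr: 0.12 × 14.5 = 1.74
  20+ yr: 0.08 × 12 = 0.96
Post-stratified estimate = 10.535 → 10.5.

10.5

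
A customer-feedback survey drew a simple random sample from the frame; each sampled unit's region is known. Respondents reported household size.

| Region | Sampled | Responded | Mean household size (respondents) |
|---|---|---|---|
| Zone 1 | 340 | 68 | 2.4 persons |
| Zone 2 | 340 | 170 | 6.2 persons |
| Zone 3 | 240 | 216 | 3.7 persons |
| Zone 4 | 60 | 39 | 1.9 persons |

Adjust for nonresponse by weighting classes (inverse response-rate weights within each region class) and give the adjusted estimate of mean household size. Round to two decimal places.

4.01

Response rates by class: Zone 1 68/340 = 20%, Zone 2 170/340 = 50%, Zone 3 216/240 = 90%, Zone 4 39/60 = 65%.
Each respondent's weight = sampled/responded in their class; summing within a class gives n_sampled, so:
  Zone 1: 340 × 2.4 = 816
  Zone 2: 340 × 6.2 = 2108
  Zone 3: 240 × 3.7 = 888
  Zone 4: 60 × 1.9 = 114
Adjusted estimate = 3926 / 980 = 4.00612 → 4.01.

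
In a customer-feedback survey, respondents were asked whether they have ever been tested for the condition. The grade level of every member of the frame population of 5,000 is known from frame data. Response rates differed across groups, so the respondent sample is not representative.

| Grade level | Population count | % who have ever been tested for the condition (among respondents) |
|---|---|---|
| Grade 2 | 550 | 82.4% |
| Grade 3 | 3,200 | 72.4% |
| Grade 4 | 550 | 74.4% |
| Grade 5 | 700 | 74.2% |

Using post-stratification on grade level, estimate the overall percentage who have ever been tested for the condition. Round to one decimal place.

74.0%

Weight each group's respondent value by its population share:
  Grade 2: (550/5,000) × 82.4 = 9.064
  Grade 3: (3,200/5,000) × 72.4 = 46.336
  Grade 4: (550/5,000) × 74.4 = 8.184
  Grade 5: (700/5,000) × 74.2 = 10.388
Post-stratified estimate = 73.972 → 74.0%.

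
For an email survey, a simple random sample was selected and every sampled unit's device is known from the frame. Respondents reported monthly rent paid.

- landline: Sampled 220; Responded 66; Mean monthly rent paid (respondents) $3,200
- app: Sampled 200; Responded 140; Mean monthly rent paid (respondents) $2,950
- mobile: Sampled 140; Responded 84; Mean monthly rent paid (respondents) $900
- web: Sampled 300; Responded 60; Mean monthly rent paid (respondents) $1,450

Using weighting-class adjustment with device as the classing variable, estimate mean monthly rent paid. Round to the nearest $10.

Class response rates: landline 66/220 = 30%, app 140/200 = 70%, mobile 84/140 = 60%, web 60/300 = 20%.
Weighting each respondent by the inverse class response rate inflates each class back to its sampled size, so the class weight is n_sampled:
  landline: 220 × 3200 = 704,000
  app: 200 × 2950 = 590,000
  mobile: 140 × 900 = 126,000
  web: 300 × 1450 = 435,000
Adjusted estimate = 1,855,000 / 860 = 2156.98 → $2,160.

$2,160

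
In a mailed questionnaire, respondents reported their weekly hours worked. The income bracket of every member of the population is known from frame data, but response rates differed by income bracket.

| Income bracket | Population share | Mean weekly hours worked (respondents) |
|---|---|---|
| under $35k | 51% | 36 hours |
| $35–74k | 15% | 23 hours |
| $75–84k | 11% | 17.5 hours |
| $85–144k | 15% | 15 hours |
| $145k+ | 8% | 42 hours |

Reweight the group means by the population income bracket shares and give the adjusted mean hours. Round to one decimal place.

29.3

Weight each group's respondent value by its population share:
  under $35k: 0.51 × 36 = 18.36
  $35–74k: 0.15 × 23 = 3.45
  $75–84k: 0.11 × 17.5 = 1.925
  $85–144k: 0.15 × 15 = 2.25
  $145k+: 0.08 × 42 = 3.36
Post-stratified estimate = 29.345 → 29.3.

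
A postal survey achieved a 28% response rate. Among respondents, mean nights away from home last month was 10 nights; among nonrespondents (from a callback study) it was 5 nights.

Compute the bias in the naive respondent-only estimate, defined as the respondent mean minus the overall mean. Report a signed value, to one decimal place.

+3.6

Nonresponse fraction = 1 − 0.28 = 0.72.
Bias = (nonresponse fraction) × (respondent mean − nonrespondent mean)
     = 0.72 × (10 − 5) = 0.72 × 5 = 3.6.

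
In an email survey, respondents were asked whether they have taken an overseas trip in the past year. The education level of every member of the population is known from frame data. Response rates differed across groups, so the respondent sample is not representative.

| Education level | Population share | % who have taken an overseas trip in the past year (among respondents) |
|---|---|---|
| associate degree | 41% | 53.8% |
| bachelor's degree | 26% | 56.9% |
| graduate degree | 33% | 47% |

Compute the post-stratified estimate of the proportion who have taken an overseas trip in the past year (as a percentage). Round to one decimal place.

52.4%

Each cell contributes population-share × respondent value:
  associate degree: 0.41 × 53.8 = 22.058
  bachelor's degree: 0.26 × 56.9 = 14.794
  graduate degree: 0.33 × 47 = 15.51
Post-stratified estimate = 52.362 → 52.4%.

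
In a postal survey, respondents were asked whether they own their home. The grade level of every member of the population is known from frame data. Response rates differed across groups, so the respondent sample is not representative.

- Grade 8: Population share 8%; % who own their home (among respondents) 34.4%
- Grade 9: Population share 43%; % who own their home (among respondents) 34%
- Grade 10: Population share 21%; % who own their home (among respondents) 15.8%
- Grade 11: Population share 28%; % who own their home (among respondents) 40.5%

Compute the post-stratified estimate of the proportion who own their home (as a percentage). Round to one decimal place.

32.0%

Each cell contributes population-share × respondent value:
  Grade 8: 0.08 × 34.4 = 2.752
  Grade 9: 0.43 × 34 = 14.62
  Grade 10: 0.21 × 15.8 = 3.318
  Grade 11: 0.28 × 40.5 = 11.34
Post-stratified estimate = 32.03 → 32.0%.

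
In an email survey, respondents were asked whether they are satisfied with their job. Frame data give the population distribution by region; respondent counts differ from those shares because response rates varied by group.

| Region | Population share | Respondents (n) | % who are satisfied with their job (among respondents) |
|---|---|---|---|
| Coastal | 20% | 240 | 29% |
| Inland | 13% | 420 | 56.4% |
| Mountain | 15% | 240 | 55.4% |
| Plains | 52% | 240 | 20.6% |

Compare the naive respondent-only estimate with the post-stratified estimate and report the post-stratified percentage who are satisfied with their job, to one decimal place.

Unadjusted (pooled respondent) estimate weights by respondent counts:
  (240/1140)×29 + (420/1140)×56.4 + (240/1140)×55.4 + (240/1140)×20.6 = 42.8842%
Post-stratified estimate weights by population shares:
  0.2×29 + 0.13×56.4 + 0.15×55.4 + 0.52×20.6 = 32.154%

32.2%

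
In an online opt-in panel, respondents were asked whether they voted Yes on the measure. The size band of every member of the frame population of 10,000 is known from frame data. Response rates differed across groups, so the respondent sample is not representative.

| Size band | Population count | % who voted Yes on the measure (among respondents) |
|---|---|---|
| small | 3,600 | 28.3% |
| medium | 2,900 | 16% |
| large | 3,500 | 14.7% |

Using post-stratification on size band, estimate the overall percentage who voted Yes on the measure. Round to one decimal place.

Post-stratification weights by population share, not respondent share:
  small: (3,600/10,000) × 28.3 = 10.188
  medium: (2,900/10,000) × 16 = 4.64
  large: (3,500/10,000) × 14.7 = 5.145
Post-stratified estimate = 19.973 → 20.0%.

20.0%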